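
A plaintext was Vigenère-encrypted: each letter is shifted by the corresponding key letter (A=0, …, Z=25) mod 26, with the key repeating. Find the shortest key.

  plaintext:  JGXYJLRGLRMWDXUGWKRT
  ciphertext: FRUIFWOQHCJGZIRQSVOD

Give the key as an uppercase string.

  i= 0: F-J = 22 → W
  i= 1: R-G = 11 → L
  i= 2: U-X = 23 → X
  i= 3: I-Y = 10 → K
  i= 4: F-J = 22 → W
  i= 5: W-L = 11 → L
  i= 6: O-R = 23 → X
  i= 7: Q-G = 10 → K
  i= 8: H-L = 22 → W
  i= 9: C-R = 11 → L
  i=10: J-M = 23 → X
  i=11: G-W = 10 → K
  i=12: Z-D = 22 → W
  i=13: I-X = 11 → L
  i=14: R-U = 23 → X
  i=15: Q-G = 10 → K
  i=16: S-W = 22 → W
  i=17: V-K = 11 → L
  i=18: O-R = 23 → X
  i=19: D-T = 10 → K
  shifts repeat with period 4: WLXK

WLXK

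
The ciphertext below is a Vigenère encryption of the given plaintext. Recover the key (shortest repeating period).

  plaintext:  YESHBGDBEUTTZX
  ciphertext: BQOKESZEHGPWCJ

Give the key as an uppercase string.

DMWD

  i= 0: B-Y =  3 → D
  i= 1: Q-E = 12 → M
  i= 2: O-S = 22 → W
  i= 3: K-H =  3 → D
  i= 4: E-B =  3 → D
  i= 5: S-G = 12 → M
  i= 6: Z-D = 22 → W
  i= 7: E-B =  3 → D
  i= 8: H-E =  3 → D
  i= 9: G-U = 12 → M
  i=10: P-T = 22 → W
  i=11: W-T =  3 → D
  i=12: C-Z =  3 → D
  i=13: J-X = 12 → M
  shifts repeat with period 4: DMWD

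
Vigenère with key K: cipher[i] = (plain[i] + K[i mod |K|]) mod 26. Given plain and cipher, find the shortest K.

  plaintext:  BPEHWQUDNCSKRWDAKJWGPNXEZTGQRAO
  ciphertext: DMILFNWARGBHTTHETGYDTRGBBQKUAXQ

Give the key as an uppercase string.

  i= 0: D-B =  2 → C
  i= 1: M-P = 23 → X
  i= 2: I-E =  4 → E
  i= 3: L-H =  4 → E
  i= 4: F-W =  9 → J
  i= 5: N-Q = 23 → X
  i= 6: W-U =  2 → C
  i= 7: A-D = 23 → X
  i= 8: R-N =  4 → E
  i= 9: G-C =  4 → E
  i=10: B-S =  9 → J
  i=11: H-K = 23 → X
  i=12: T-R =  2 → C
  i=13: T-W = 23 → X
  i=14: H-D =  4 → E
  i=15: E-A =  4 → E
  i=16: T-K =  9 → J
  i=17: G-J = 23 → X
  i=18: Y-W =  2 → C
  i=19: D-G = 23 → X
  i=20: T-P =  4 → E
  i=21: R-N =  4 → E
  i=22: G-X =  9 → J
  i=23: B-E = 23 → X
  i=24: B-Z =  2 → C
  i=25: Q-T = 23 → X
  i=26: K-G =  4 → E
  i=27: U-Q =  4 → E
  i=28: A-R =  9 → J
  i=29: X-A = 23 → X
  i=30: Q-O =  2 → C
  shifts repeat with period 6: CXEEJX

CXEEJX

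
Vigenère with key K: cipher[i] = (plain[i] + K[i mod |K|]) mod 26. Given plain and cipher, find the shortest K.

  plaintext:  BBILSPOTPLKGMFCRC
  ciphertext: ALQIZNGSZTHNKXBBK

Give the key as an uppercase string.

ZKIXHYS

  i= 0: A-B = 25 → Z
  i= 1: L-B = 10 → K
  i= 2: Q-I =  8 → I
  i= 3: I-L = 23 → X
  i= 4: Z-S =  7 → H
  i= 5: N-P = 24 → Y
  i= 6: G-O = 18 → S
  i= 7: S-T = 25 → Z
  i= 8: Z-P = 10 → K
  i= 9: T-L =  8 → I
  i=10: H-K = 23 → X
  i=11: N-G =  7 → H
  i=12: K-M = 24 → Y
  i=13: X-F = 18 → S
  i=14: B-C = 25 → Z
  i=15: B-R = 10 → K
  i=16: K-C =  8 → I
  shifts repeat with period 7: ZKIXHYS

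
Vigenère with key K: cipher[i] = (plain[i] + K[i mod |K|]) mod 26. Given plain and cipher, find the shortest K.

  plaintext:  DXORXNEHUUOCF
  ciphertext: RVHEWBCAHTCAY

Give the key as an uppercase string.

  i= 0: R-D = 14 → O
  i= 1: V-X = 24 → Y
  i= 2: H-O = 19 → T
  i= 3: E-R = 13 → N
  i= 4: W-X = 25 → Z
  i= 5: B-N = 14 → O
  i= 6: C-E = 24 → Y
  i= 7: A-H = 19 → T
  i= 8: H-U = 13 → N
  i= 9: T-U = 25 → Z
  i=10: C-O = 14 → O
  i=11: A-C = 24 → Y
  i=12: Y-F = 19 → T
  shifts repeat with period 5: OYTNZ

OYTNZ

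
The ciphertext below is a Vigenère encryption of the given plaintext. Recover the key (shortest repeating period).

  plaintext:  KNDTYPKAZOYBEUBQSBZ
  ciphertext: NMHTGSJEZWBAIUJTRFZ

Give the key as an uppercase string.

DZEAI

  i= 0: N-K =  3 → D
  i= 1: M-N = 25 → Z
  i= 2: H-D =  4 → E
  i= 3: T-T =  0 → A
  i= 4: G-Y =  8 → I
  i= 5: S-P =  3 → D
  i= 6: J-K = 25 → Z
  i= 7: E-A =  4 → E
  i= 8: Z-Z =  0 → A
  i= 9: W-O =  8 → I
  i=10: B-Y =  3 → D
  i=11: A-B = 25 → Z
  i=12: I-E =  4 → E
  i=13: U-U =  0 → A
  i=14: J-B =  8 → I
  i=15: T-Q =  3 → D
  i=16: R-S = 25 → Z
  i=17: F-B =  4 → E
  i=18: Z-Z =  0 → A
  shifts repeat with period 5: DZEAI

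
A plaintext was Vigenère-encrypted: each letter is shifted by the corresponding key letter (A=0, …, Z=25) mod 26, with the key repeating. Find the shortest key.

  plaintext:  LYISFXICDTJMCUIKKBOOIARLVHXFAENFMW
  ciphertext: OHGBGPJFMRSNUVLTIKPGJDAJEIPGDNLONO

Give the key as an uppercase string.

  i= 0: O-L =  3 → D
  i= 1: H-Y =  9 → J
  i= 2: G-I = 24 → Y
  i= 3: B-S =  9 → J
  i= 4: G-F =  1 → B
  i= 5: P-X = 18 → S
  i= 6: J-I =  1 → B
  i= 7: F-C =  3 → D
  i= 8: M-D =  9 → J
  i= 9: R-T = 24 → Y
  i=10: S-J =  9 → J
  i=11: N-M =  1 → B
  i=12: U-C = 18 → S
  i=13: V-U =  1 → B
  i=14: L-I =  3 → D
  i=15: T-K =  9 → J
  i=16: I-K = 24 → Y
  i=17: K-B =  9 → J
  i=18: P-O =  1 → B
  i=19: G-O = 18 → S
  i=20: J-I =  1 → B
  i=21: D-A =  3 → D
  i=22: A-R =  9 → J
  i=23: J-L = 24 → Y
  i=24: E-V =  9 → J
  i=25: I-H =  1 → B
  i=26: P-X = 18 → S
  i=27: G-F =  1 → B
  i=28: D-A =  3 → D
  i=29: N-E =  9 → J
  i=30: L-N = 24 → Y
  i=31: O-F =  9 → J
  i=32: N-M =  1 → B
  i=33: O-W = 18 → S
  shifts repeat with period 7: DJYJBSB

DJYJBSB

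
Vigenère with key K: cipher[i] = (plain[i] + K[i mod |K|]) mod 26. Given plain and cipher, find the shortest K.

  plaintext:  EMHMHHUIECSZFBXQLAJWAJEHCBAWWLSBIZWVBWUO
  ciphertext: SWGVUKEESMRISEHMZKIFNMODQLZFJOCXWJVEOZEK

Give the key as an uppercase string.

OKZJNDKW

  i= 0: S-E = 14 → O
  i= 1: W-M = 10 → K
  i= 2: G-H = 25 → Z
  i= 3: V-M =  9 → J
  i= 4: U-H = 13 → N
  i= 5: K-H =  3 → D
  i= 6: E-U = 10 → K
  i= 7: E-I = 22 → W
  i= 8: S-E = 14 → O
  i= 9: M-C = 10 → K
  i=10: R-S = 25 → Z
  i=11: I-Z =  9 → J
  i=12: S-F = 13 → N
  i=13: E-B =  3 → D
  i=14: H-X = 10 → K
  i=15: M-Q = 22 → W
  i=16: Z-L = 14 → O
  i=17: K-A = 10 → K
  i=18: I-J = 25 → Z
  i=19: F-W =  9 → J
  i=20: N-A = 13 → N
  i=21: M-J =  3 → D
  i=22: O-E = 10 → K
  i=23: D-H = 22 → W
  i=24: Q-C = 14 → O
  i=25: L-B = 10 → K
  i=26: Z-A = 25 → Z
  i=27: F-W =  9 → J
  i=28: J-W = 13 → N
  i=29: O-L =  3 → D
  i=30: C-S = 10 → K
  i=31: X-B = 22 → W
  i=32: W-I = 14 → O
  i=33: J-Z = 10 → K
  i=34: V-W = 25 → Z
  i=35: E-V =  9 → J
  i=36: O-B = 13 → N
  i=37: Z-W =  3 → D
  i=38: E-U = 10 → K
  i=39: K-O = 22 → W
  shifts repeat with period 8: OKZJNDKW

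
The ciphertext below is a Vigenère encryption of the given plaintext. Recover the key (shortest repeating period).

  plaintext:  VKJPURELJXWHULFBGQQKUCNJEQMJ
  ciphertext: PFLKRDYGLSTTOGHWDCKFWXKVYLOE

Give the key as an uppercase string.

UVCVXM

  i= 0: P-V = 20 → U
  i= 1: F-K = 21 → V
  i= 2: L-J =  2 → C
  i= 3: K-P = 21 → V
  i= 4: R-U = 23 → X
  i= 5: D-R = 12 → M
  i= 6: Y-E = 20 → U
  i= 7: G-L = 21 → V
  i= 8: L-J =  2 → C
  i= 9: S-X = 21 → V
  i=10: T-W = 23 → X
  i=11: T-H = 12 → M
  i=12: O-U = 20 → U
  i=13: G-L = 21 → V
  i=14: H-F =  2 → C
  i=15: W-B = 21 → V
  i=16: D-G = 23 → X
  i=17: C-Q = 12 → M
  i=18: K-Q = 20 → U
  i=19: F-K = 21 → V
  i=20: W-U =  2 → C
  i=21: X-C = 21 → V
  i=22: K-N = 23 → X
  i=23: V-J = 12 → M
  i=24: Y-E = 20 → U
  i=25: L-Q = 21 → V
  i=26: O-M =  2 → C
  i=27: E-J = 21 → V
  shifts repeat with period 6: UVCVXM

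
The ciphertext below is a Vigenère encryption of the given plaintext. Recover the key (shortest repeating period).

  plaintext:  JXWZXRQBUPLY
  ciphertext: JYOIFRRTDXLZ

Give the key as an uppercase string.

ABSJI

  i= 0: J-J =  0 → A
  i= 1: Y-X =  1 → B
  i= 2: O-W = 18 → S
  i= 3: I-Z =  9 → J
  i= 4: F-X =  8 → I
  i= 5: R-R =  0 → A
  i= 6: R-Q =  1 → B
  i= 7: T-B = 18 → S
  i= 8: D-U =  9 → J
  i= 9: X-P =  8 → I
  i=10: L-L =  0 → A
  i=11: Z-Y =  1 → B
  shifts repeat with period 5: ABSJI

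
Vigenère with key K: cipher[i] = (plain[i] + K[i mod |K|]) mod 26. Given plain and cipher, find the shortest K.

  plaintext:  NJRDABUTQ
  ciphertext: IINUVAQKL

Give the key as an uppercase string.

  i= 0: I-N = 21 → V
  i= 1: I-J = 25 → Z
  i= 2: N-R = 22 → W
  i= 3: U-D = 17 → R
  i= 4: V-A = 21 → V
  i= 5: A-B = 25 → Z
  i= 6: Q-U = 22 → W
  i= 7: K-T = 17 → R
  i= 8: L-Q = 21 → V
  shifts repeat with period 4: VZWR

VZWR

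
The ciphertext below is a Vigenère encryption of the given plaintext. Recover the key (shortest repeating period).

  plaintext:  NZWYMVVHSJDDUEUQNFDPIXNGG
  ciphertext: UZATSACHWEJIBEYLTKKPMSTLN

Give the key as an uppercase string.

  i= 0: U-N =  7 → H
  i= 1: Z-Z =  0 → A
  i= 2: A-W =  4 → E
  i= 3: T-Y = 21 → V
  i= 4: S-M =  6 → G
  i= 5: A-V =  5 → F
  i= 6: C-V =  7 → H
  i= 7: H-H =  0 → A
  i= 8: W-S =  4 → E
  i= 9: E-J = 21 → V
  i=10: J-D =  6 → G
  i=11: I-D =  5 → F
  i=12: B-U =  7 → H
  i=13: E-E =  0 → A
  i=14: Y-U =  4 → E
  i=15: L-Q = 21 → V
  i=16: T-N =  6 → G
  i=17: K-F =  5 → F
  i=18: K-D =  7 → H
  i=19: P-P =  0 → A
  i=20: M-I =  4 → E
  i=21: S-X = 21 → V
  i=22: T-N =  6 → G
  i=23: L-G =  5 → F
  i=24: N-G =  7 → H
  shifts repeat with period 6: HAEVGF

HAEVGF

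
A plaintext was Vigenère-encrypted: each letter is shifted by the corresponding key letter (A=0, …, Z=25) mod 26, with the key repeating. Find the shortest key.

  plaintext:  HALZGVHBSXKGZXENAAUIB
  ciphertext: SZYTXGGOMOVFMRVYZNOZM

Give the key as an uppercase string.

LZNUR

  i= 0: S-H = 11 → L
  i= 1: Z-A = 25 → Z
  i= 2: Y-L = 13 → N
  i= 3: T-Z = 20 → U
  i= 4: X-G = 17 → R
  i= 5: G-V = 11 → L
  i= 6: G-H = 25 → Z
  i= 7: O-B = 13 → N
  i= 8: M-S = 20 → U
  i= 9: O-X = 17 → R
  i=10: V-K = 11 → L
  i=11: F-G = 25 → Z
  i=12: M-Z = 13 → N
  i=13: R-X = 20 → U
  i=14: V-E = 17 → R
  i=15: Y-N = 11 → L
  i=16: Z-A = 25 → Z
  i=17: N-A = 13 → N
  i=18: O-U = 20 → U
  i=19: Z-I = 17 → R
  i=20: M-B = 11 → L
  shifts repeat with period 5: LZNUR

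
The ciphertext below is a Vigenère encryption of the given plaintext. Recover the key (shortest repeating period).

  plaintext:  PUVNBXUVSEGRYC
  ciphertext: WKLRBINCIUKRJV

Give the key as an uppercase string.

  i= 0: W-P =  7 → H
  i= 1: K-U = 16 → Q
  i= 2: L-V = 16 → Q
  i= 3: R-N =  4 → E
  i= 4: B-B =  0 → A
  i= 5: I-X = 11 → L
  i= 6: N-U = 19 → T
  i= 7: C-V =  7 → H
  i= 8: I-S = 16 → Q
  i= 9: U-E = 16 → Q
  i=10: K-G =  4 → E
  i=11: R-R =  0 → A
  i=12: J-Y = 11 → L
  i=13: V-C = 19 → T
  shifts repeat with period 7: HQQEALT

HQQEALT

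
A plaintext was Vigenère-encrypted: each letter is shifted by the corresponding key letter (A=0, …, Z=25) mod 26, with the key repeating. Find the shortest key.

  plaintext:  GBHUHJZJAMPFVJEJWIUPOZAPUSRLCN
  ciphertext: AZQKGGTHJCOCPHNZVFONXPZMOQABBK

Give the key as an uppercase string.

UYJQZX

  i= 0: A-G = 20 → U
  i= 1: Z-B = 24 → Y
  i= 2: Q-H =  9 → J
  i= 3: K-U = 16 → Q
  i= 4: G-H = 25 → Z
  i= 5: G-J = 23 → X
  i= 6: T-Z = 20 → U
  i= 7: H-J = 24 → Y
  i= 8: J-A =  9 → J
  i= 9: C-M = 16 → Q
  i=10: O-P = 25 → Z
  i=11: C-F = 23 → X
  i=12: P-V = 20 → U
  i=13: H-J = 24 → Y
  i=14: N-E =  9 → J
  i=15: Z-J = 16 → Q
  i=16: V-W = 25 → Z
  i=17: F-I = 23 → X
  i=18: O-U = 20 → U
  i=19: N-P = 24 → Y
  i=20: X-O =  9 → J
  i=21: P-Z = 16 → Q
  i=22: Z-A = 25 → Z
  i=23: M-P = 23 → X
  i=24: O-U = 20 → U
  i=25: Q-S = 24 → Y
  i=26: A-R =  9 → J
  i=27: B-L = 16 → Q
  i=28: B-C = 25 → Z
  i=29: K-N = 23 → X
  shifts repeat with period 6: UYJQZX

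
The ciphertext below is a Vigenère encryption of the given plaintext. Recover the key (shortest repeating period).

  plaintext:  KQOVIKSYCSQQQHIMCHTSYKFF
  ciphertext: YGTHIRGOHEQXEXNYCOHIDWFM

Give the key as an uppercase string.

OQFMAH

  i= 0: Y-K = 14 → O
  i= 1: G-Q = 16 → Q
  i= 2: T-O =  5 → F
  i= 3: H-V = 12 → M
  i= 4: I-I =  0 → A
  i= 5: R-K =  7 → H
  i= 6: G-S = 14 → O
  i= 7: O-Y = 16 → Q
  i= 8: H-C =  5 → F
  i= 9: E-S = 12 → M
  i=10: Q-Q =  0 → A
  i=11: X-Q =  7 → H
  i=12: E-Q = 14 → O
  i=13: X-H = 16 → Q
  i=14: N-I =  5 → F
  i=15: Y-M = 12 → M
  i=16: C-C =  0 → A
  i=17: O-H =  7 → H
  i=18: H-T = 14 → O
  i=19: I-S = 16 → Q
  i=20: D-Y =  5 → F
  i=21: W-K = 12 → M
  i=22: F-F =  0 → A
  i=23: M-F =  7 → H
  shifts repeat with period 6: OQFMAH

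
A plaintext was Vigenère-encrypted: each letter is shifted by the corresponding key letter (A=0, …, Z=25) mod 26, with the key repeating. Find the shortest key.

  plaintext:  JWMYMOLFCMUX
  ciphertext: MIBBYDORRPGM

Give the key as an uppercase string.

  i= 0: M-J =  3 → D
  i= 1: I-W = 12 → M
  i= 2: B-M = 15 → P
  i= 3: B-Y =  3 → D
  i= 4: Y-M = 12 → M
  i= 5: D-O = 15 → P
  i= 6: O-L =  3 → D
  i= 7: R-F = 12 → M
  i= 8: R-C = 15 → P
  i= 9: P-M =  3 → D
  i=10: G-U = 12 → M
  i=11: M-X = 15 → P
  shifts repeat with period 3: DMP

DMP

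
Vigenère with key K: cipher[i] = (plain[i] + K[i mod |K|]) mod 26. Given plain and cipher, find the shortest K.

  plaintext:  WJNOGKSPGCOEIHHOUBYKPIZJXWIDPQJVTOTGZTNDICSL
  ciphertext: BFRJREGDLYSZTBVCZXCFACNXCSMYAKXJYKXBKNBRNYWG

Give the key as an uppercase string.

FWEVLUOO

  i= 0: B-W =  5 → F
  i= 1: F-J = 22 → W
  i= 2: R-N =  4 → E
  i= 3: J-O = 21 → V
  i= 4: R-G = 11 → L
  i= 5: E-K = 20 → U
  i= 6: G-S = 14 → O
  i= 7: D-P = 14 → O
  i= 8: L-G =  5 → F
  i= 9: Y-C = 22 → W
  i=10: S-O =  4 → E
  i=11: Z-E = 21 → V
  i=12: T-I = 11 → L
  i=13: B-H = 20 → U
  i=14: V-H = 14 → O
  i=15: C-O = 14 → O
  i=16: Z-U =  5 → F
  i=17: X-B = 22 → W
  i=18: C-Y =  4 → E
  i=19: F-K = 21 → V
  i=20: A-P = 11 → L
  i=21: C-I = 20 → U
  i=22: N-Z = 14 → O
  i=23: X-J = 14 → O
  i=24: C-X =  5 → F
  i=25: S-W = 22 → W
  i=26: M-I =  4 → E
  i=27: Y-D = 21 → V
  i=28: A-P = 11 → L
  i=29: K-Q = 20 → U
  i=30: X-J = 14 → O
  i=31: J-V = 14 → O
  i=32: Y-T =  5 → F
  i=33: K-O = 22 → W
  i=34: X-T =  4 → E
  i=35: B-G = 21 → V
  i=36: K-Z = 11 → L
  i=37: N-T = 20 → U
  i=38: B-N = 14 → O
  i=39: R-D = 14 → O
  i=40: N-I =  5 → F
  i=41: Y-C = 22 → W
  i=42: W-S =  4 → E
  i=43: G-L = 21 → V
  shifts repeat with period 8: FWEVLUOO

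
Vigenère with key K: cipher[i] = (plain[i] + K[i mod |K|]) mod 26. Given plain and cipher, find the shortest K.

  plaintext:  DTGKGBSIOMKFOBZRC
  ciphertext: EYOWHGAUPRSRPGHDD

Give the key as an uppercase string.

BFIM

  i= 0: E-D =  1 → B
  i= 1: Y-T =  5 → F
  i= 2: O-G =  8 → I
  i= 3: W-K = 12 → M
  i= 4: H-G =  1 → B
  i= 5: G-B =  5 → F
  i= 6: A-S =  8 → I
  i= 7: U-I = 12 → M
  i= 8: P-O =  1 → B
  i= 9: R-M =  5 → F
  i=10: S-K =  8 → I
  i=11: R-F = 12 → M
  i=12: P-O =  1 → B
  i=13: G-B =  5 → F
  i=14: H-Z =  8 → I
  i=15: D-R = 12 → M
  i=16: D-C =  1 → B
  shifts repeat with period 4: BFIM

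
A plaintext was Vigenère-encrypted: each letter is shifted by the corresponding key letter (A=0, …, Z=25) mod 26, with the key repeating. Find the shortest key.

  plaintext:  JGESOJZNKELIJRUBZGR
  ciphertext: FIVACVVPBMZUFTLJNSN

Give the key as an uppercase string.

WCRIOM

  i= 0: F-J = 22 → W
  i= 1: I-G =  2 → C
  i= 2: V-E = 17 → R
  i= 3: A-S =  8 → I
  i= 4: C-O = 14 → O
  i= 5: V-J = 12 → M
  i= 6: V-Z = 22 → W
  i= 7: P-N =  2 → C
  i= 8: B-K = 17 → R
  i= 9: M-E =  8 → I
  i=10: Z-L = 14 → O
  i=11: U-I = 12 → M
  i=12: F-J = 22 → W
  i=13: T-R =  2 → C
  i=14: L-U = 17 → R
  i=15: J-B =  8 → I
  i=16: N-Z = 14 → O
  i=17: S-G = 12 → M
  i=18: N-R = 22 → W
  shifts repeat with period 6: WCRIOM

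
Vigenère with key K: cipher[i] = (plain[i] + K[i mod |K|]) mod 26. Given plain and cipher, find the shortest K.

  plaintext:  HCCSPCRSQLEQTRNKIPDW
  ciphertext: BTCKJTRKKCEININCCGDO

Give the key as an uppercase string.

URAS

  i= 0: B-H = 20 → U
  i= 1: T-C = 17 → R
  i= 2: C-C =  0 → A
  i= 3: K-S = 18 → S
  i= 4: J-P = 20 → U
  i= 5: T-C = 17 → R
  i= 6: R-R =  0 → A
  i= 7: K-S = 18 → S
  i= 8: K-Q = 20 → U
  i= 9: C-L = 17 → R
  i=10: E-E =  0 → A
  i=11: I-Q = 18 → S
  i=12: N-T = 20 → U
  i=13: I-R = 17 → R
  i=14: N-N =  0 → A
  i=15: C-K = 18 → S
  i=16: C-I = 20 → U
  i=17: G-P = 17 → R
  i=18: D-D =  0 → A
  i=19: O-W = 18 → S
  shifts repeat with period 4: URAS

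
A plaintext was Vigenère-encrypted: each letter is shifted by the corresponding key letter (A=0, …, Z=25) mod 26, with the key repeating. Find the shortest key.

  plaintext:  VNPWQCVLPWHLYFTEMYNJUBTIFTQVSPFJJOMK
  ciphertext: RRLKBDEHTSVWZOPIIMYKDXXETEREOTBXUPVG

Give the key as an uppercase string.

  i= 0: R-V = 22 → W
  i= 1: R-N =  4 → E
  i= 2: L-P = 22 → W
  i= 3: K-W = 14 → O
  i= 4: B-Q = 11 → L
  i= 5: D-C =  1 → B
  i= 6: E-V =  9 → J
  i= 7: H-L = 22 → W
  i= 8: T-P =  4 → E
  i= 9: S-W = 22 → W
  i=10: V-H = 14 → O
  i=11: W-L = 11 → L
  i=12: Z-Y =  1 → B
  i=13: O-F =  9 → J
  i=14: P-T = 22 → W
  i=15: I-E =  4 → E
  i=16: I-M = 22 → W
  i=17: M-Y = 14 → O
  i=18: Y-N = 11 → L
  i=19: K-J =  1 → B
  i=20: D-U =  9 → J
  i=21: X-B = 22 → W
  i=22: X-T =  4 → E
  i=23: E-I = 22 → W
  i=24: T-F = 14 → O
  i=25: E-T = 11 → L
  i=26: R-Q =  1 → B
  i=27: E-V =  9 → J
  i=28: O-S = 22 → W
  i=29: T-P =  4 → E
  i=30: B-F = 22 → W
  i=31: X-J = 14 → O
  i=32: U-J = 11 → L
  i=33: P-O =  1 → B
  i=34: V-M =  9 → J
  i=35: G-K = 22 → W
  shifts repeat with period 7: WEWOLBJ

WEWOLBJ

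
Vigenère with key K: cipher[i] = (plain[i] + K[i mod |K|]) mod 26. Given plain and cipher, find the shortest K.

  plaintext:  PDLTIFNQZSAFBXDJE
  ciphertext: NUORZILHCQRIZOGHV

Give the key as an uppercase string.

YRD

  i= 0: N-P = 24 → Y
  i= 1: U-D = 17 → R
  i= 2: O-L =  3 → D
  i= 3: R-T = 24 → Y
  i= 4: Z-I = 17 → R
  i= 5: I-F =  3 → D
  i= 6: L-N = 24 → Y
  i= 7: H-Q = 17 → R
  i= 8: C-Z =  3 → D
  i= 9: Q-S = 24 → Y
  i=10: R-A = 17 → R
  i=11: I-F =  3 → D
  i=12: Z-B = 24 → Y
  i=13: O-X = 17 → R
  i=14: G-D =  3 → D
  i=15: H-J = 24 → Y
  i=16: V-E = 17 → R
  shifts repeat with period 3: YRD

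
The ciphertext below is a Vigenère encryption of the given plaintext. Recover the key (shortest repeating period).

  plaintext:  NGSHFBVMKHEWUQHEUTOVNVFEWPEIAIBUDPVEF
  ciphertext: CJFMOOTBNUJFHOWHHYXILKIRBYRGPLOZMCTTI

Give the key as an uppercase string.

PDNFJNY

  i= 0: C-N = 15 → P
  i= 1: J-G =  3 → D
  i= 2: F-S = 13 → N
  i= 3: M-H =  5 → F
  i= 4: O-F =  9 → J
  i= 5: O-B = 13 → N
  i= 6: T-V = 24 → Y
  i= 7: B-M = 15 → P
  i= 8: N-K =  3 → D
  i= 9: U-H = 13 → N
  i=10: J-E =  5 → F
  i=11: F-W =  9 → J
  i=12: H-U = 13 → N
  i=13: O-Q = 24 → Y
  i=14: W-H = 15 → P
  i=15: H-E =  3 → D
  i=16: H-U = 13 → N
  i=17: Y-T =  5 → F
  i=18: X-O =  9 → J
  i=19: I-V = 13 → N
  i=20: L-N = 24 → Y
  i=21: K-V = 15 → P
  i=22: I-F =  3 → D
  i=23: R-E = 13 → N
  i=24: B-W =  5 → F
  i=25: Y-P =  9 → J
  i=26: R-E = 13 → N
  i=27: G-I = 24 → Y
  i=28: P-A = 15 → P
  i=29: L-I =  3 → D
  i=30: O-B = 13 → N
  i=31: Z-U =  5 → F
  i=32: M-D =  9 → J
  i=33: C-P = 13 → N
  i=34: T-V = 24 → Y
  i=35: T-E = 15 → P
  i=36: I-F =  3 → D
  shifts repeat with period 7: PDNFJNY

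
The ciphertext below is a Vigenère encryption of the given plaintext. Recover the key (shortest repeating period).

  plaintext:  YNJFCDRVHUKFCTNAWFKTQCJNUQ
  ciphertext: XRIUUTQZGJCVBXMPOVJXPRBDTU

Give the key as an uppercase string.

ZEZPSQ

  i= 0: X-Y = 25 → Z
  i= 1: R-N =  4 → E
  i= 2: I-J = 25 → Z
  i= 3: U-F = 15 → P
  i= 4: U-C = 18 → S
  i= 5: T-D = 16 → Q
  i= 6: Q-R = 25 → Z
  i= 7: Z-V =  4 → E
  i= 8: G-H = 25 → Z
  i= 9: J-U = 15 → P
  i=10: C-K = 18 → S
  i=11: V-F = 16 → Q
  i=12: B-C = 25 → Z
  i=13: X-T =  4 → E
  i=14: M-N = 25 → Z
  i=15: P-A = 15 → P
  i=16: O-W = 18 → S
  i=17: V-F = 16 → Q
  i=18: J-K = 25 → Z
  i=19: X-T =  4 → E
  i=20: P-Q = 25 → Z
  i=21: R-C = 15 → P
  i=22: B-J = 18 → S
  i=23: D-N = 16 → Q
  i=24: T-U = 25 → Z
  i=25: U-Q =  4 → E
  shifts repeat with period 6: ZEZPSQ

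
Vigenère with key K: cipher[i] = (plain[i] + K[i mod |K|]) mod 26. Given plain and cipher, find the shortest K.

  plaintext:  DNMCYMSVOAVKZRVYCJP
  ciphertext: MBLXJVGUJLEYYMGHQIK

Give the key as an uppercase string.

JOZVL

  i= 0: M-D =  9 → J
  i= 1: B-N = 14 → O
  i= 2: L-M = 25 → Z
  i= 3: X-C = 21 → V
  i= 4: J-Y = 11 → L
  i= 5: V-M =  9 → J
  i= 6: G-S = 14 → O
  i= 7: U-V = 25 → Z
  i= 8: J-O = 21 → V
  i= 9: L-A = 11 → L
  i=10: E-V =  9 → J
  i=11: Y-K = 14 → O
  i=12: Y-Z = 25 → Z
  i=13: M-R = 21 → V
  i=14: G-V = 11 → L
  i=15: H-Y =  9 → J
  i=16: Q-C = 14 → O
  i=17: I-J = 25 → Z
  i=18: K-P = 21 → V
  shifts repeat with period 5: JOZVL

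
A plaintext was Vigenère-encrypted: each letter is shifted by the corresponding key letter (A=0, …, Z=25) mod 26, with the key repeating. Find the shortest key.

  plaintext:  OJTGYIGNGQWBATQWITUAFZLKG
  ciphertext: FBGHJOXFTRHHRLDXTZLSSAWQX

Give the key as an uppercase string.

RSNBLG

  i= 0: F-O = 17 → R
  i= 1: B-J = 18 → S
  i= 2: G-T = 13 → N
  i= 3: H-G =  1 → B
  i= 4: J-Y = 11 → L
  i= 5: O-I =  6 → G
  i= 6: X-G = 17 → R
  i= 7: F-N = 18 → S
  i= 8: T-G = 13 → N
  i= 9: R-Q =  1 → B
  i=10: H-W = 11 → L
  i=11: H-B =  6 → G
  i=12: R-A = 17 → R
  i=13: L-T = 18 → S
  i=14: D-Q = 13 → N
  i=15: X-W =  1 → B
  i=16: T-I = 11 → L
  i=17: Z-T =  6 → G
  i=18: L-U = 17 → R
  i=19: S-A = 18 → S
  i=20: S-F = 13 → N
  i=21: A-Z =  1 → B
  i=22: W-L = 11 → L
  i=23: Q-K =  6 → G
  i=24: X-G = 17 → R
  shifts repeat with period 6: RSNBLG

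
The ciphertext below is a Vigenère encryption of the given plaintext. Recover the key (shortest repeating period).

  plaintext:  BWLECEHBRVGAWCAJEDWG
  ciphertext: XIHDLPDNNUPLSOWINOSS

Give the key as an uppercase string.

  i= 0: X-B = 22 → W
  i= 1: I-W = 12 → M
  i= 2: H-L = 22 → W
  i= 3: D-E = 25 → Z
  i= 4: L-C =  9 → J
  i= 5: P-E = 11 → L
  i= 6: D-H = 22 → W
  i= 7: N-B = 12 → M
  i= 8: N-R = 22 → W
  i= 9: U-V = 25 → Z
  i=10: P-G =  9 → J
  i=11: L-A = 11 → L
  i=12: S-W = 22 → W
  i=13: O-C = 12 → M
  i=14: W-A = 22 → W
  i=15: I-J = 25 → Z
  i=16: N-E =  9 → J
  i=17: O-D = 11 → L
  i=18: S-W = 22 → W
  i=19: S-G = 12 → M
  shifts repeat with period 6: WMWZJL

WMWZJL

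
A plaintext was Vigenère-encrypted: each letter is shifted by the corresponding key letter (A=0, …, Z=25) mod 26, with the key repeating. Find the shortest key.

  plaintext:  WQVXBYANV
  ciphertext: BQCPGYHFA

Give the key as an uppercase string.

  i= 0: B-W =  5 → F
  i= 1: Q-Q =  0 → A
  i= 2: C-V =  7 → H
  i= 3: P-X = 18 → S
  i= 4: G-B =  5 → F
  i= 5: Y-Y =  0 → A
  i= 6: H-A =  7 → H
  i= 7: F-N = 18 → S
  i= 8: A-V =  5 → F
  shifts repeat with period 4: FAHS

FAHS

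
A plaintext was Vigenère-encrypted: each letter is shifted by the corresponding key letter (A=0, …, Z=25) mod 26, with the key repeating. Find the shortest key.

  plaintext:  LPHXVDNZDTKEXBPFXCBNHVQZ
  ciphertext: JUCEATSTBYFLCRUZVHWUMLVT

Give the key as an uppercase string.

  i= 0: J-L = 24 → Y
  i= 1: U-P =  5 → F
  i= 2: C-H = 21 → V
  i= 3: E-X =  7 → H
  i= 4: A-V =  5 → F
  i= 5: T-D = 16 → Q
  i= 6: S-N =  5 → F
  i= 7: T-Z = 20 → U
  i= 8: B-D = 24 → Y
  i= 9: Y-T =  5 → F
  i=10: F-K = 21 → V
  i=11: L-E =  7 → H
  i=12: C-X =  5 → F
  i=13: R-B = 16 → Q
  i=14: U-P =  5 → F
  i=15: Z-F = 20 → U
  i=16: V-X = 24 → Y
  i=17: H-C =  5 → F
  i=18: W-B = 21 → V
  i=19: U-N =  7 → H
  i=20: M-H =  5 → F
  i=21: L-V = 16 → Q
  i=22: V-Q =  5 → F
  i=23: T-Z = 20 → U
  shifts repeat with period 8: YFVHFQFU

YFVHFQFU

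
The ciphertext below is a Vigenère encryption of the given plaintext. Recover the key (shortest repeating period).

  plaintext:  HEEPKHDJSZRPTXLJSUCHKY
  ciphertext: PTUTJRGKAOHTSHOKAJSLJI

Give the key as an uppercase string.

  i= 0: P-H =  8 → I
  i= 1: T-E = 15 → P
  i= 2: U-E = 16 → Q
  i= 3: T-P =  4 → E
  i= 4: J-K = 25 → Z
  i= 5: R-H = 10 → K
  i= 6: G-D =  3 → D
  i= 7: K-J =  1 → B
  i= 8: A-S =  8 → I
  i= 9: O-Z = 15 → P
  i=10: H-R = 16 → Q
  i=11: T-P =  4 → E
  i=12: S-T = 25 → Z
  i=13: H-X = 10 → K
  i=14: O-L =  3 → D
  i=15: K-J =  1 → B
  i=16: A-S =  8 → I
  i=17: J-U = 15 → P
  i=18: S-C = 16 → Q
  i=19: L-H =  4 → E
  i=20: J-K = 25 → Z
  i=21: I-Y = 10 → K
  shifts repeat with period 8: IPQEZKDB

IPQEZKDB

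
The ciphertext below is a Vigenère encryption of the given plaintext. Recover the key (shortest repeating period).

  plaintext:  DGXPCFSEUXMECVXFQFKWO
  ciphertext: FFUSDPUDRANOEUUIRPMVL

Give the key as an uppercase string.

  i= 0: F-D =  2 → C
  i= 1: F-G = 25 → Z
  i= 2: U-X = 23 → X
  i= 3: S-P =  3 → D
  i= 4: D-C =  1 → B
  i= 5: P-F = 10 → K
  i= 6: U-S =  2 → C
  i= 7: D-E = 25 → Z
  i= 8: R-U = 23 → X
  i= 9: A-X =  3 → D
  i=10: N-M =  1 → B
  i=11: O-E = 10 → K
  i=12: E-C =  2 → C
  i=13: U-V = 25 → Z
  i=14: U-X = 23 → X
  i=15: I-F =  3 → D
  i=16: R-Q =  1 → B
  i=17: P-F = 10 → K
  i=18: M-K =  2 → C
  i=19: V-W = 25 → Z
  i=20: L-O = 23 → X
  shifts repeat with period 6: CZXDBK

CZXDBK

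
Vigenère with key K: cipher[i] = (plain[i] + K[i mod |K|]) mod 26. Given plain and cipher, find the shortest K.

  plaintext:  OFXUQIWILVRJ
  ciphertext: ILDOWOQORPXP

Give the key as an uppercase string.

UGG

  i= 0: I-O = 20 → U
  i= 1: L-F =  6 → G
  i= 2: D-X =  6 → G
  i= 3: O-U = 20 → U
  i= 4: W-Q =  6 → G
  i= 5: O-I =  6 → G
  i= 6: Q-W = 20 → U
  i= 7: O-I =  6 → G
  i= 8: R-L =  6 → G
  i= 9: P-V = 20 → U
  i=10: X-R =  6 → G
  i=11: P-J =  6 → G
  shifts repeat with period 3: UGG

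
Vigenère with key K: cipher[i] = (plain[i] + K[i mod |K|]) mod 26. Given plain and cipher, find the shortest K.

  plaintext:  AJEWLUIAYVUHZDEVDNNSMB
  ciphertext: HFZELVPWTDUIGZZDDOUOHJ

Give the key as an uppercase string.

HWVIAB

  i= 0: H-A =  7 → H
  i= 1: F-J = 22 → W
  i= 2: Z-E = 21 → V
  i= 3: E-W =  8 → I
  i= 4: L-L =  0 → A
  i= 5: V-U =  1 → B
  i= 6: P-I =  7 → H
  i= 7: W-A = 22 → W
  i= 8: T-Y = 21 → V
  i= 9: D-V =  8 → I
  i=10: U-U =  0 → A
  i=11: I-H =  1 → B
  i=12: G-Z =  7 → H
  i=13: Z-D = 22 → W
  i=14: Z-E = 21 → V
  i=15: D-V =  8 → I
  i=16: D-D =  0 → A
  i=17: O-N =  1 → B
  i=18: U-N =  7 → H
  i=19: O-S = 22 → W
  i=20: H-M = 21 → V
  i=21: J-B =  8 → I
  shifts repeat with period 6: HWVIAB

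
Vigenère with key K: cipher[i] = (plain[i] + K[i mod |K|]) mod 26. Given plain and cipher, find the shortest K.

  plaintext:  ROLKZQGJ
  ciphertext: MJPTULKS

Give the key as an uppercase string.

  i= 0: M-R = 21 → V
  i= 1: J-O = 21 → V
  i= 2: P-L =  4 → E
  i= 3: T-K =  9 → J
  i= 4: U-Z = 21 → V
  i= 5: L-Q = 21 → V
  i= 6: K-G =  4 → E
  i= 7: S-J =  9 → J
  shifts repeat with period 4: VVEJ

VVEJ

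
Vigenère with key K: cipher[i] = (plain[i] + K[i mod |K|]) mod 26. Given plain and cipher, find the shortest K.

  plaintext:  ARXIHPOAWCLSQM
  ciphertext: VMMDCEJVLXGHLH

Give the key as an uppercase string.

  i= 0: V-A = 21 → V
  i= 1: M-R = 21 → V
  i= 2: M-X = 15 → P
  i= 3: D-I = 21 → V
  i= 4: C-H = 21 → V
  i= 5: E-P = 15 → P
  i= 6: J-O = 21 → V
  i= 7: V-A = 21 → V
  i= 8: L-W = 15 → P
  i= 9: X-C = 21 → V
  i=10: G-L = 21 → V
  i=11: H-S = 15 → P
  i=12: L-Q = 21 → V
  i=13: H-M = 21 → V
  shifts repeat with period 3: VVP

VVP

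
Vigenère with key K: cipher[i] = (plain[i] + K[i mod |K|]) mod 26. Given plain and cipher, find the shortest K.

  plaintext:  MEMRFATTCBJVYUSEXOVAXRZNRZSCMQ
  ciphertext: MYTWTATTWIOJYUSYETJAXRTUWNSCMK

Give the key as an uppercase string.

AUHFOAA

  i= 0: M-M =  0 → A
  i= 1: Y-E = 20 → U
  i= 2: T-M =  7 → H
  i= 3: W-R =  5 → F
  i= 4: T-F = 14 → O
  i= 5: A-A =  0 → A
  i= 6: T-T =  0 → A
  i= 7: T-T =  0 → A
  i= 8: W-C = 20 → U
  i= 9: I-B =  7 → H
  i=10: O-J =  5 → F
  i=11: J-V = 14 → O
  i=12: Y-Y =  0 → A
  i=13: U-U =  0 → A
  i=14: S-S =  0 → A
  i=15: Y-E = 20 → U
  i=16: E-X =  7 → H
  i=17: T-O =  5 → F
  i=18: J-V = 14 → O
  i=19: A-A =  0 → A
  i=20: X-X =  0 → A
  i=21: R-R =  0 → A
  i=22: T-Z = 20 → U
  i=23: U-N =  7 → H
  i=24: W-R =  5 → F
  i=25: N-Z = 14 → O
  i=26: S-S =  0 → A
  i=27: C-C =  0 → A
  i=28: M-M =  0 → A
  i=29: K-Q = 20 → U
  shifts repeat with period 7: AUHFOAA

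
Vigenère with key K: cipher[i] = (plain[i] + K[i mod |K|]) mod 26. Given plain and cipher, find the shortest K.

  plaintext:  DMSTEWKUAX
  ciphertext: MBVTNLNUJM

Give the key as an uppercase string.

  i= 0: M-D =  9 → J
  i= 1: B-M = 15 → P
  i= 2: V-S =  3 → D
  i= 3: T-T =  0 → A
  i= 4: N-E =  9 → J
  i= 5: L-W = 15 → P
  i= 6: N-K =  3 → D
  i= 7: U-U =  0 → A
  i= 8: J-A =  9 → J
  i= 9: M-X = 15 → P
  shifts repeat with period 4: JPDA

JPDA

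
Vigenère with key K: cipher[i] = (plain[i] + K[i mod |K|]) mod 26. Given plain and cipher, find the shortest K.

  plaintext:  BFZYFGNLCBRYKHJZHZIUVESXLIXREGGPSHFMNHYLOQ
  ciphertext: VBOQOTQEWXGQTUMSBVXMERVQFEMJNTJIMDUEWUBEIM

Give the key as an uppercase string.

UWPSJNDT

  i= 0: V-B = 20 → U
  i= 1: B-F = 22 → W
  i= 2: O-Z = 15 → P
  i= 3: Q-Y = 18 → S
  i= 4: O-F =  9 → J
  i= 5: T-G = 13 → N
  i= 6: Q-N =  3 → D
  i= 7: E-L = 19 → T
  i= 8: W-C = 20 → U
  i= 9: X-B = 22 → W
  i=10: G-R = 15 → P
  i=11: Q-Y = 18 → S
  i=12: T-K =  9 → J
  i=13: U-H = 13 → N
  i=14: M-J =  3 → D
  i=15: S-Z = 19 → T
  i=16: B-H = 20 → U
  i=17: V-Z = 22 → W
  i=18: X-I = 15 → P
  i=19: M-U = 18 → S
  i=20: E-V =  9 → J
  i=21: R-E = 13 → N
  i=22: V-S =  3 → D
  i=23: Q-X = 19 → T
  i=24: F-L = 20 → U
  i=25: E-I = 22 → W
  i=26: M-X = 15 → P
  i=27: J-R = 18 → S
  i=28: N-E =  9 → J
  i=29: T-G = 13 → N
  i=30: J-G =  3 → D
  i=31: I-P = 19 → T
  i=32: M-S = 20 → U
  i=33: D-H = 22 → W
  i=34: U-F = 15 → P
  i=35: E-M = 18 → S
  i=36: W-N =  9 → J
  i=37: U-H = 13 → N
  i=38: B-Y =  3 → D
  i=39: E-L = 19 → T
  i=40: I-O = 20 → U
  i=41: M-Q = 22 → W
  shifts repeat with period 8: UWPSJNDT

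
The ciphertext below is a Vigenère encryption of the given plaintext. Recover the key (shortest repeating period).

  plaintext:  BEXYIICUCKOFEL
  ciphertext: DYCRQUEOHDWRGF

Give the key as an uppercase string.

CUFTIM

  i= 0: D-B =  2 → C
  i= 1: Y-E = 20 → U
  i= 2: C-X =  5 → F
  i= 3: R-Y = 19 → T
  i= 4: Q-I =  8 → I
  i= 5: U-I = 12 → M
  i= 6: E-C =  2 → C
  i= 7: O-U = 20 → U
  i= 8: H-C =  5 → F
  i= 9: D-K = 19 → T
  i=10: W-O =  8 → I
  i=11: R-F = 12 → M
  i=12: G-E =  2 → C
  i=13: F-L = 20 → U
  shifts repeat with period 6: CUFTIM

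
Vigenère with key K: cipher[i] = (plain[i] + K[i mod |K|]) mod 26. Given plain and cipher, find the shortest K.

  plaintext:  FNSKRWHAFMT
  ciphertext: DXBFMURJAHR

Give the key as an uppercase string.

  i= 0: D-F = 24 → Y
  i= 1: X-N = 10 → K
  i= 2: B-S =  9 → J
  i= 3: F-K = 21 → V
  i= 4: M-R = 21 → V
  i= 5: U-W = 24 → Y
  i= 6: R-H = 10 → K
  i= 7: J-A =  9 → J
  i= 8: A-F = 21 → V
  i= 9: H-M = 21 → V
  i=10: R-T = 24 → Y
  shifts repeat with period 5: YKJVV

YKJVV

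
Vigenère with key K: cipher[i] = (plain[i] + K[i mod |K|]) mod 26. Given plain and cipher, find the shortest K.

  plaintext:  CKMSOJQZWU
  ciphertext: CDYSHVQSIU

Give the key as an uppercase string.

ATM

  i= 0: C-C =  0 → A
  i= 1: D-K = 19 → T
  i= 2: Y-M = 12 → M
  i= 3: S-S =  0 → A
  i= 4: H-O = 19 → T
  i= 5: V-J = 12 → M
  i= 6: Q-Q =  0 → A
  i= 7: S-Z = 19 → T
  i= 8: I-W = 12 → M
  i= 9: U-U =  0 → A
  shifts repeat with period 3: ATM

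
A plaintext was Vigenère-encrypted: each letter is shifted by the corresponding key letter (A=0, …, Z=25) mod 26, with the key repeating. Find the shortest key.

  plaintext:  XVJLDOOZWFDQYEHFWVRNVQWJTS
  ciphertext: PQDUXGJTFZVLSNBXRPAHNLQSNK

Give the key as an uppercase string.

  i= 0: P-X = 18 → S
  i= 1: Q-V = 21 → V
  i= 2: D-J = 20 → U
  i= 3: U-L =  9 → J
  i= 4: X-D = 20 → U
  i= 5: G-O = 18 → S
  i= 6: J-O = 21 → V
  i= 7: T-Z = 20 → U
  i= 8: F-W =  9 → J
  i= 9: Z-F = 20 → U
  i=10: V-D = 18 → S
  i=11: L-Q = 21 → V
  i=12: S-Y = 20 → U
  i=13: N-E =  9 → J
  i=14: B-H = 20 → U
  i=15: X-F = 18 → S
  i=16: R-W = 21 → V
  i=17: P-V = 20 → U
  i=18: A-R =  9 → J
  i=19: H-N = 20 → U
  i=20: N-V = 18 → S
  i=21: L-Q = 21 → V
  i=22: Q-W = 20 → U
  i=23: S-J =  9 → J
  i=24: N-T = 20 → U
  i=25: K-S = 18 → S
  shifts repeat with period 5: SVUJU

SVUJU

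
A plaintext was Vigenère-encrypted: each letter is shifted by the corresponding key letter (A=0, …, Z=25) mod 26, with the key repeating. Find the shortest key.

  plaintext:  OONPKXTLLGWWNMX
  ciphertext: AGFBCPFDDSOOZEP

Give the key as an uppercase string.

MSS

  i= 0: A-O = 12 → M
  i= 1: G-O = 18 → S
  i= 2: F-N = 18 → S
  i= 3: B-P = 12 → M
  i= 4: C-K = 18 → S
  i= 5: P-X = 18 → S
  i= 6: F-T = 12 → M
  i= 7: D-L = 18 → S
  i= 8: D-L = 18 → S
  i= 9: S-G = 12 → M
  i=10: O-W = 18 → S
  i=11: O-W = 18 → S
  i=12: Z-N = 12 → M
  i=13: E-M = 18 → S
  i=14: P-X = 18 → S
  shifts repeat with period 3: MSS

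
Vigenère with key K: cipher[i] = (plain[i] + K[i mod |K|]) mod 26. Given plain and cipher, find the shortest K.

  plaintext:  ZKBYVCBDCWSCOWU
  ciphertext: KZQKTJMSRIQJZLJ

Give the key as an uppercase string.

LPPMYH

  i= 0: K-Z = 11 → L
  i= 1: Z-K = 15 → P
  i= 2: Q-B = 15 → P
  i= 3: K-Y = 12 → M
  i= 4: T-V = 24 → Y
  i= 5: J-C =  7 → H
  i= 6: M-B = 11 → L
  i= 7: S-D = 15 → P
  i= 8: R-C = 15 → P
  i= 9: I-W = 12 → M
  i=10: Q-S = 24 → Y
  i=11: J-C =  7 → H
  i=12: Z-O = 11 → L
  i=13: L-W = 15 → P
  i=14: J-U = 15 → P
  shifts repeat with period 6: LPPMYH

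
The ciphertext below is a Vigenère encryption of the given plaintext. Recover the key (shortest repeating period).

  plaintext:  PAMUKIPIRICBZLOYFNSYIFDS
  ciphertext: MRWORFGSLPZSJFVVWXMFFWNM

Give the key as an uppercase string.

XRKUH

  i= 0: M-P = 23 → X
  i= 1: R-A = 17 → R
  i= 2: W-M = 10 → K
  i= 3: O-U = 20 → U
  i= 4: R-K =  7 → H
  i= 5: F-I = 23 → X
  i= 6: G-P = 17 → R
  i= 7: S-I = 10 → K
  i= 8: L-R = 20 → U
  i= 9: P-I =  7 → H
  i=10: Z-C = 23 → X
  i=11: S-B = 17 → R
  i=12: J-Z = 10 → K
  i=13: F-L = 20 → U
  i=14: V-O =  7 → H
  i=15: V-Y = 23 → X
  i=16: W-F = 17 → R
  i=17: X-N = 10 → K
  i=18: M-S = 20 → U
  i=19: F-Y =  7 → H
  i=20: F-I = 23 → X
  i=21: W-F = 17 → R
  i=22: N-D = 10 → K
  i=23: M-S = 20 → U
  shifts repeat with period 5: XRKUH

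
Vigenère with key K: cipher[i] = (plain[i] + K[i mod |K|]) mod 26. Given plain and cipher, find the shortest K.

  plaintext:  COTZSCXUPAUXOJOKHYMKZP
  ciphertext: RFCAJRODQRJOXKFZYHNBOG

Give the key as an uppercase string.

  i= 0: R-C = 15 → P
  i= 1: F-O = 17 → R
  i= 2: C-T =  9 → J
  i= 3: A-Z =  1 → B
  i= 4: J-S = 17 → R
  i= 5: R-C = 15 → P
  i= 6: O-X = 17 → R
  i= 7: D-U =  9 → J
  i= 8: Q-P =  1 → B
  i= 9: R-A = 17 → R
  i=10: J-U = 15 → P
  i=11: O-X = 17 → R
  i=12: X-O =  9 → J
  i=13: K-J =  1 → B
  i=14: F-O = 17 → R
  i=15: Z-K = 15 → P
  i=16: Y-H = 17 → R
  i=17: H-Y =  9 → J
  i=18: N-M =  1 → B
  i=19: B-K = 17 → R
  i=20: O-Z = 15 → P
  i=21: G-P = 17 → R
  shifts repeat with period 5: PRJBR

PRJBR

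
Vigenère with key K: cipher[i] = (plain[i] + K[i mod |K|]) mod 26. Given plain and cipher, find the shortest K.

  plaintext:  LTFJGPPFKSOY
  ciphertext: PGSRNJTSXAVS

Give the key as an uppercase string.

ENNIHU

  i= 0: P-L =  4 → E
  i= 1: G-T = 13 → N
  i= 2: S-F = 13 → N
  i= 3: R-J =  8 → I
  i= 4: N-G =  7 → H
  i= 5: J-P = 20 → U
  i= 6: T-P =  4 → E
  i= 7: S-F = 13 → N
  i= 8: X-K = 13 → N
  i= 9: A-S =  8 → I
  i=10: V-O =  7 → H
  i=11: S-Y = 20 → U
  shifts repeat with period 6: ENNIHU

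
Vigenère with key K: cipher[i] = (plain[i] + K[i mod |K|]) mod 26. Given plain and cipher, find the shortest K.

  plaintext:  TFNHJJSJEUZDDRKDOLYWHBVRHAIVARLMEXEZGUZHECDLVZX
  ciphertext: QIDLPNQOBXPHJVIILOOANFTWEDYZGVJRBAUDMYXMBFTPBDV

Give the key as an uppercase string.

  i= 0: Q-T = 23 → X
  i= 1: I-F =  3 → D
  i= 2: D-N = 16 → Q
  i= 3: L-H =  4 → E
  i= 4: P-J =  6 → G
  i= 5: N-J =  4 → E
  i= 6: Q-S = 24 → Y
  i= 7: O-J =  5 → F
  i= 8: B-E = 23 → X
  i= 9: X-U =  3 → D
  i=10: P-Z = 16 → Q
  i=11: H-D =  4 → E
  i=12: J-D =  6 → G
  i=13: V-R =  4 → E
  i=14: I-K = 24 → Y
  i=15: I-D =  5 → F
  i=16: L-O = 23 → X
  i=17: O-L =  3 → D
  i=18: O-Y = 16 → Q
  i=19: A-W =  4 → E
  i=20: N-H =  6 → G
  i=21: F-B =  4 → E
  i=22: T-V = 24 → Y
  i=23: W-R =  5 → F
  i=24: E-H = 23 → X
  i=25: D-A =  3 → D
  i=26: Y-I = 16 → Q
  i=27: Z-V =  4 → E
  i=28: G-A =  6 → G
  i=29: V-R =  4 → E
  i=30: J-L = 24 → Y
  i=31: R-M =  5 → F
  i=32: B-E = 23 → X
  i=33: A-X =  3 → D
  i=34: U-E = 16 → Q
  i=35: D-Z =  4 → E
  i=36: M-G =  6 → G
  i=37: Y-U =  4 → E
  i=38: X-Z = 24 → Y
  i=39: M-H =  5 → F
  i=40: B-E = 23 → X
  i=41: F-C =  3 → D
  i=42: T-D = 16 → Q
  i=43: P-L =  4 → E
  i=44: B-V =  6 → G
  i=45: D-Z =  4 → E
  i=46: V-X = 24 → Y
  shifts repeat with period 8: XDQEGEYF

XDQEGEYF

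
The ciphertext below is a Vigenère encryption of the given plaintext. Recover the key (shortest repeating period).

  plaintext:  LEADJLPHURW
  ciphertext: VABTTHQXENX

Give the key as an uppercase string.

  i= 0: V-L = 10 → K
  i= 1: A-E = 22 → W
  i= 2: B-A =  1 → B
  i= 3: T-D = 16 → Q
  i= 4: T-J = 10 → K
  i= 5: H-L = 22 → W
  i= 6: Q-P =  1 → B
  i= 7: X-H = 16 → Q
  i= 8: E-U = 10 → K
  i= 9: N-R = 22 → W
  i=10: X-W =  1 → B
  shifts repeat with period 4: KWBQ

KWBQ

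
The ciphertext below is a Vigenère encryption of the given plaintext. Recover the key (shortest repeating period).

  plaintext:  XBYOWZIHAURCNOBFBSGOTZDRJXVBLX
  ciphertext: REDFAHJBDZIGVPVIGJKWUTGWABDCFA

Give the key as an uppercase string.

UDFREIB

  i= 0: R-X = 20 → U
  i= 1: E-B =  3 → D
  i= 2: D-Y =  5 → F
  i= 3: F-O = 17 → R
  i= 4: A-W =  4 → E
  i= 5: H-Z =  8 → I
  i= 6: J-I =  1 → B
  i= 7: B-H = 20 → U
  i= 8: D-A =  3 → D
  i= 9: Z-U =  5 → F
  i=10: I-R = 17 → R
  i=11: G-C =  4 → E
  i=12: V-N =  8 → I
  i=13: P-O =  1 → B
  i=14: V-B = 20 → U
  i=15: I-F =  3 → D
  i=16: G-B =  5 → F
  i=17: J-S = 17 → R
  i=18: K-G =  4 → E
  i=19: W-O =  8 → I
  i=20: U-T =  1 → B
  i=21: T-Z = 20 → U
  i=22: G-D =  3 → D
  i=23: W-R =  5 → F
  i=24: A-J = 17 → R
  i=25: B-X =  4 → E
  i=26: D-V =  8 → I
  i=27: C-B =  1 → B
  i=28: F-L = 20 → U
  i=29: A-X =  3 → D
  shifts repeat with period 7: UDFREIB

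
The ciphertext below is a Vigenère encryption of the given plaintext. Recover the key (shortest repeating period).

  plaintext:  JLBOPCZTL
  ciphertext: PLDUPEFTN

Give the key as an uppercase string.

GAC

  i= 0: P-J =  6 → G
  i= 1: L-L =  0 → A
  i= 2: D-B =  2 → C
  i= 3: U-O =  6 → G
  i= 4: P-P =  0 → A
  i= 5: E-C =  2 → C
  i= 6: F-Z =  6 → G
  i= 7: T-T =  0 → A
  i= 8: N-L =  2 → C
  shifts repeat with period 3: GAC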